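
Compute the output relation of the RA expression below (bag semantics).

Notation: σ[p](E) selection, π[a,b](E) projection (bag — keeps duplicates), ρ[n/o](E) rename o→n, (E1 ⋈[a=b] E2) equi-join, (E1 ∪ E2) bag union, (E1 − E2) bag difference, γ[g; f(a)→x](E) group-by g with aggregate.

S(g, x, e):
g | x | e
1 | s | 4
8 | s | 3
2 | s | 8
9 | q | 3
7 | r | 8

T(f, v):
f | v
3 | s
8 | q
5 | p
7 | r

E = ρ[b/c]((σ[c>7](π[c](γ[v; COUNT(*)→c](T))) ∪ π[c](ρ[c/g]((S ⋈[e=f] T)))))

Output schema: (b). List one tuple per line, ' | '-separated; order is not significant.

Row counts bottom-up:
  T → 4
  γ[v; COUNT(*)→c](T) → 4
  π[c](γ[v; COUNT(*)→c](T)) → 4
  σ[c>7](π[c](γ[v; COUNT(*)→c](T))) → 0
  S → 5
  T → 4
  (S ⋈[e=f] T) → 4
  ρ[c/g]((S ⋈[e=f] T)) → 4
  π[c](ρ[c/g]((S ⋈[e=f] T))) → 4
  (σ[c>7](π[c](γ[v; COUNT(*)→c](T))) ∪ π[c](ρ[c/g]((S ⋈[e=f] T)))) → 4
  ρ[b/c]((σ[c>7](π[c](γ[v; COUNT(*)→c](T))) ∪ π[c](ρ[c/g]((S ⋈[e=f] T))))) → 4

== RESULT ==
b
2
7
8
9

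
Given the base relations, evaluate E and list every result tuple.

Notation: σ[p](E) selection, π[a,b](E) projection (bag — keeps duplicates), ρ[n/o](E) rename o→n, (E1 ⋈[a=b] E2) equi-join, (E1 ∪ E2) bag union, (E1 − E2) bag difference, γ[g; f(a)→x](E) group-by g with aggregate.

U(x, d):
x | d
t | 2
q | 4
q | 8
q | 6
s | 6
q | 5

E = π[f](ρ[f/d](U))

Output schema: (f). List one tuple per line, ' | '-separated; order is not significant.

Row counts bottom-up:
  U → 6
  ρ[f/d](U) → 6
  π[f](ρ[f/d](U)) → 6

== RESULT ==
f
2
4
5
6
6
8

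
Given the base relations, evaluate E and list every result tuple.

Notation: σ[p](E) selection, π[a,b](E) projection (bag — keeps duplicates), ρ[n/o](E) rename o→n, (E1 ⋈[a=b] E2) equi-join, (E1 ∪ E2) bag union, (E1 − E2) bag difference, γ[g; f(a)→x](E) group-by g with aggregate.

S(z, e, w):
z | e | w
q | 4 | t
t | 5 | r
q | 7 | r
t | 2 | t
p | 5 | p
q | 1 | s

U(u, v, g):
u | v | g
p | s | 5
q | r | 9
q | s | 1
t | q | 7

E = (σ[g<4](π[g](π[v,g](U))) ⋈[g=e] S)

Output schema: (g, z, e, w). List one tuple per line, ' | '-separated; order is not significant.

Subexpression sizes:
  U → 4
  π[v,g](U) → 4
  π[g](π[v,g](U)) → 4
  σ[g<4](π[g](π[v,g](U))) → 1
  S → 6
  (σ[g<4](π[g](π[v,g](U))) ⋈[g=e] S) → 1

== RESULT ==
g | z | e | w
1 | q | 1 | s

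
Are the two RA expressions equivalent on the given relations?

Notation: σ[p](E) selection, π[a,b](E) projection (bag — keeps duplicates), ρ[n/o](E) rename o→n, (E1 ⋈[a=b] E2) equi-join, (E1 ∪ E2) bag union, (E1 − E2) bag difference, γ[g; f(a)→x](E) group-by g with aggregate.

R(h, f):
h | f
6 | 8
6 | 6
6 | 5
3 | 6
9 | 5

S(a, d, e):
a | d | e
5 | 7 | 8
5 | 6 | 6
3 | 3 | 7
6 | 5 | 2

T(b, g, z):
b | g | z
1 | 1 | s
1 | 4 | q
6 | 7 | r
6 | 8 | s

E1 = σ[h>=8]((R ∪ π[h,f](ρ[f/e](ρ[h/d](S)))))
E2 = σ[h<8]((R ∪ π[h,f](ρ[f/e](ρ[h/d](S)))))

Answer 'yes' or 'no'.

E1 per-node cardinality:
  R → 5
  S → 4
  ρ[h/d](S) → 4
  ρ[f/e](ρ[h/d](S)) → 4
  π[h,f](ρ[f/e](ρ[h/d](S))) → 4
  (R ∪ π[h,f](ρ[f/e](ρ[h/d](S)))) → 9
  σ[h>=8]((R ∪ π[h,f](ρ[f/e](ρ[h/d](S))))) → 1
E2 per-node cardinality:
  R → 5
  S → 4
  ρ[h/d](S) → 4
  ρ[f/e](ρ[h/d](S)) → 4
  π[h,f](ρ[f/e](ρ[h/d](S))) → 4
  (R ∪ π[h,f](ρ[f/e](ρ[h/d](S)))) → 9
  σ[h<8]((R ∪ π[h,f](ρ[f/e](ρ[h/d](S))))) → 8

E1 result:
h | f
9 | 5
E2 result:
h | f
3 | 6
3 | 7
5 | 2
6 | 5
6 | 6
6 | 6
6 | 8
7 | 8
Witness: (6, 5) appears 0× in E1 but 1× in E2.

no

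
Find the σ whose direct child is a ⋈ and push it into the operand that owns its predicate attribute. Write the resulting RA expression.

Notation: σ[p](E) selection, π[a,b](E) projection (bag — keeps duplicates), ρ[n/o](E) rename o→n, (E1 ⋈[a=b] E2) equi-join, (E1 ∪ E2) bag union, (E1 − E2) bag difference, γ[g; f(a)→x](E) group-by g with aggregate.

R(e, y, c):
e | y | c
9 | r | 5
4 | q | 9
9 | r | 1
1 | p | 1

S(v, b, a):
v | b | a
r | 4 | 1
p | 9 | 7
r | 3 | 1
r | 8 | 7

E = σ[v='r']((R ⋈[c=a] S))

σ filters on v, owned by the right side.
E' = (R ⋈[c=a] σ[v='r'](S))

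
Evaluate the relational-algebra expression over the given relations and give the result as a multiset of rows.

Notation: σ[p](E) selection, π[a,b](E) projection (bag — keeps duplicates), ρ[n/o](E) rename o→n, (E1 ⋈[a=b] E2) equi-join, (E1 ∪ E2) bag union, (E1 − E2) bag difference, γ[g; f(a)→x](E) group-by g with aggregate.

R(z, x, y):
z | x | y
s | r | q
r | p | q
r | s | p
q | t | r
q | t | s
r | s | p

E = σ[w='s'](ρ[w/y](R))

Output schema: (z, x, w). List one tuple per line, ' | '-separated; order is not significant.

Row counts bottom-up:
  R → 6
  ρ[w/y](R) → 6
  σ[w='s'](ρ[w/y](R)) → 1

== RESULT ==
z | x | w
q | t | s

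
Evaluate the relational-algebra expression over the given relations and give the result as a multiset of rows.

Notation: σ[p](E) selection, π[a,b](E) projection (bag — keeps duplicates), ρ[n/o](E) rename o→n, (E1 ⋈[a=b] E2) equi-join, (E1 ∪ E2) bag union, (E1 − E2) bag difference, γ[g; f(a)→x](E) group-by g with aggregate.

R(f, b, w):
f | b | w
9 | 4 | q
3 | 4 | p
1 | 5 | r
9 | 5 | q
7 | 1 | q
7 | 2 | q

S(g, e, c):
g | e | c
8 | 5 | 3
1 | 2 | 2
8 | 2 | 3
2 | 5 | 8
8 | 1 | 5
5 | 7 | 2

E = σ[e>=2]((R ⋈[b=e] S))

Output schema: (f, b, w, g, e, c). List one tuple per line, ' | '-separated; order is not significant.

Stepwise |·|:
  R → 6
  S → 6
  (R ⋈[b=e] S) → 7
  σ[e>=2]((R ⋈[b=e] S)) → 6

== RESULT ==
f | b | w | g | e | c
1 | 5 | r | 2 | 5 | 8
1 | 5 | r | 8 | 5 | 3
7 | 2 | q | 1 | 2 | 2
7 | 2 | q | 8 | 2 | 3
9 | 5 | q | 2 | 5 | 8
9 | 5 | q | 8 | 5 | 3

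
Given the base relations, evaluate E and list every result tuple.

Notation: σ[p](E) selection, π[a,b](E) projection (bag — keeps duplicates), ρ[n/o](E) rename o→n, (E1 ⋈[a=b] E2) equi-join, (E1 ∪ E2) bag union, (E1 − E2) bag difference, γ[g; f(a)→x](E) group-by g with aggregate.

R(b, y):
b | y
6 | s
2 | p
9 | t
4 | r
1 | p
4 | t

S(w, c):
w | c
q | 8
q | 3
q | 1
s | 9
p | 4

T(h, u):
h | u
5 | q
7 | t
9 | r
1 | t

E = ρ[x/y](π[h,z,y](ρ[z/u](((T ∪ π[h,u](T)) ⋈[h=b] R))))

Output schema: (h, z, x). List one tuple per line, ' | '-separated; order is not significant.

Row counts bottom-up:
  T → 4
  T → 4
  π[h,u](T) → 4
  (T ∪ π[h,u](T)) → 8
  R → 6
  ((T ∪ π[h,u](T)) ⋈[h=b] R) → 4
  ρ[z/u](((T ∪ π[h,u](T)) ⋈[h=b] R)) → 4
  π[h,z,y](ρ[z/u](((T ∪ π[h,u](T)) ⋈[h=b] R))) → 4
  ρ[x/y](π[h,z,y](ρ[z/u](((T ∪ π[h,u](T)) ⋈[h=b] R)))) → 4

== RESULT ==
h | z | x
1 | t | p
1 | t | p
9 | r | t
9 | r | t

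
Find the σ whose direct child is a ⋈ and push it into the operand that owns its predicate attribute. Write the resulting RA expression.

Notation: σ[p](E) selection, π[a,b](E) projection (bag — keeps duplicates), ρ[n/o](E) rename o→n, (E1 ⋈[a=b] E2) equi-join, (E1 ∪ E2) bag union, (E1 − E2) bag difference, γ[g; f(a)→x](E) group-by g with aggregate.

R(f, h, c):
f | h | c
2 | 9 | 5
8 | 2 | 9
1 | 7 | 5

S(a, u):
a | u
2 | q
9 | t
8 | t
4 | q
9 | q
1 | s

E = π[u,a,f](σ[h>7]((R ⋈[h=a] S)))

σ filters on h, owned by the left side.
E' = π[u,a,f]((σ[h>7](R) ⋈[h=a] S))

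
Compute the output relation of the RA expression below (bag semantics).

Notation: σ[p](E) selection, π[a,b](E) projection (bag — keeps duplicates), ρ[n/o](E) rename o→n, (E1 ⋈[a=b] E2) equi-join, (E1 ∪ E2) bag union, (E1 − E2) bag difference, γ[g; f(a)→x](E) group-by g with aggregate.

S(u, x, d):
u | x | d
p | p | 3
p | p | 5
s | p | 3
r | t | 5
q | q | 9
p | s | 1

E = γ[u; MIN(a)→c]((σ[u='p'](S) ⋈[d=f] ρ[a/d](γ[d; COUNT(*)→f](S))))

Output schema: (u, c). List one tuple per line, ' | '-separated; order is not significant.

Per-node cardinality:
  S → 6
  σ[u='p'](S) → 3
  S → 6
  γ[d; COUNT(*)→f](S) → 4
  ρ[a/d](γ[d; COUNT(*)→f](S)) → 4
  (σ[u='p'](S) ⋈[d=f] ρ[a/d](γ[d; COUNT(*)→f](S))) → 2
  γ[u; MIN(a)→c]((σ[u='p'](S) ⋈[d=f] ρ[a/d](γ[d; COUNT(*)→f](S)))) → 1

== RESULT ==
u | c
p | 1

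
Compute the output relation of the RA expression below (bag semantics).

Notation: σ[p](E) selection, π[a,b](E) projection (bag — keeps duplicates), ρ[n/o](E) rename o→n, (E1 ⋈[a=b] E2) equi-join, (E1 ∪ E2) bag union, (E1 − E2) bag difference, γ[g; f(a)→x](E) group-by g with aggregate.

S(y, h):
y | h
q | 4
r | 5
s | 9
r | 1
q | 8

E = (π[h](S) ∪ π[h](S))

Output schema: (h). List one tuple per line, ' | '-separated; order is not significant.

Stepwise |·|:
  S → 5
  π[h](S) → 5
  S → 5
  π[h](S) → 5
  (π[h](S) ∪ π[h](S)) → 10

== RESULT ==
h
1
1
4
4
5
5
8
8
9
9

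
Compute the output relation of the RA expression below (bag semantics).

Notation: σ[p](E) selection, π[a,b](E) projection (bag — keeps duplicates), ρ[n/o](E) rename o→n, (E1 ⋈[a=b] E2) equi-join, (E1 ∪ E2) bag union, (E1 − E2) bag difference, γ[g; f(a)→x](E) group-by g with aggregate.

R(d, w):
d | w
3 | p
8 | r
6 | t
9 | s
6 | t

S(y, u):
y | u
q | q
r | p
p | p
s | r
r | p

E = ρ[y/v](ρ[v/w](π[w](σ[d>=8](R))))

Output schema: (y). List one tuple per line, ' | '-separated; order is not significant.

Per-node cardinality:
  R → 5
  σ[d>=8](R) → 2
  π[w](σ[d>=8](R)) → 2
  ρ[v/w](π[w](σ[d>=8](R))) → 2
  ρ[y/v](ρ[v/w](π[w](σ[d>=8](R)))) → 2

== RESULT ==
y
r
s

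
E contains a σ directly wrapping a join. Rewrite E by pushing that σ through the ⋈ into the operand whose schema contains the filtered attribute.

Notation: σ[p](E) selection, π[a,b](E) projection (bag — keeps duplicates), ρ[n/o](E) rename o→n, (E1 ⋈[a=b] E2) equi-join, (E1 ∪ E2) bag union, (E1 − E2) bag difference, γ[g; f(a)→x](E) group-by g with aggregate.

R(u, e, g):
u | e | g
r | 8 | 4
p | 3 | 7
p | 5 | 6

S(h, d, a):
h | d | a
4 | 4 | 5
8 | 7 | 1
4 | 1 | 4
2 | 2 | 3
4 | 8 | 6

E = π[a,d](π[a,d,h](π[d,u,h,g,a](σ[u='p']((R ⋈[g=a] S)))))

σ filters on u, owned by the left side.
E' = π[a,d](π[a,d,h](π[d,u,h,g,a]((σ[u='p'](R) ⋈[g=a] S))))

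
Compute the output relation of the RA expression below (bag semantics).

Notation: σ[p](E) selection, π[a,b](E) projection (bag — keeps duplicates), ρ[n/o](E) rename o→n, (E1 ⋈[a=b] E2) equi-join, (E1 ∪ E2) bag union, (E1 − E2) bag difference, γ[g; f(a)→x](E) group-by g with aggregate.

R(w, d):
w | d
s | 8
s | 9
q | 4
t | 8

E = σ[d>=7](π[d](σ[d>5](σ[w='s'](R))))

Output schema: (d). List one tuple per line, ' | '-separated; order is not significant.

Stepwise |·|:
  R → 4
  σ[w='s'](R) → 2
  σ[d>5](σ[w='s'](R)) → 2
  π[d](σ[d>5](σ[w='s'](R))) → 2
  σ[d>=7](π[d](σ[d>5](σ[w='s'](R)))) → 2

== RESULT ==
d
8
9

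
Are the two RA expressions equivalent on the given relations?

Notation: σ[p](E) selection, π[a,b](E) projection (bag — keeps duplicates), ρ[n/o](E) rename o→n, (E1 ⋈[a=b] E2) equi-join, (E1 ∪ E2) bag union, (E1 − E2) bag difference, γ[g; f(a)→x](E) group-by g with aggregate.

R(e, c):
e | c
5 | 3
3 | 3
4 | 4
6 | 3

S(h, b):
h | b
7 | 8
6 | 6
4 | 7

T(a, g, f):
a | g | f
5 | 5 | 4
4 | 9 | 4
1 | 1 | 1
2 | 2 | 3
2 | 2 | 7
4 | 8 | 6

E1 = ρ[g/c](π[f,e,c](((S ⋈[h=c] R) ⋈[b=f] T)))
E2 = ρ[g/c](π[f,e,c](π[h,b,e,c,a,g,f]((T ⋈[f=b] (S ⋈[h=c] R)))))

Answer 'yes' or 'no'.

E1 row counts bottom-up:
  S → 3
  R → 4
  (S ⋈[h=c] R) → 1
  T → 6
  ((S ⋈[h=c] R) ⋈[b=f] T) → 1
  π[f,e,c](((S ⋈[h=c] R) ⋈[b=f] T)) → 1
  ρ[g/c](π[f,e,c](((S ⋈[h=c] R) ⋈[b=f] T))) → 1
E2 row counts bottom-up:
  T → 6
  S → 3
  R → 4
  (S ⋈[h=c] R) → 1
  (T ⋈[f=b] (S ⋈[h=c] R)) → 1
  π[h,b,e,c,a,g,f]((T ⋈[f=b] (S ⋈[h=c] R))) → 1
  π[f,e,c](π[h,b,e,c,a,g,f]((T ⋈[f=b] (S ⋈[h=c] R)))) → 1
  ρ[g/c](π[f,e,c](π[h,b,e,c,a,g,f]((T ⋈[f=b] (S ⋈[h=c] R))))) → 1

E1 and E2 produce the same multiset:
f | e | g
7 | 4 | 4

yes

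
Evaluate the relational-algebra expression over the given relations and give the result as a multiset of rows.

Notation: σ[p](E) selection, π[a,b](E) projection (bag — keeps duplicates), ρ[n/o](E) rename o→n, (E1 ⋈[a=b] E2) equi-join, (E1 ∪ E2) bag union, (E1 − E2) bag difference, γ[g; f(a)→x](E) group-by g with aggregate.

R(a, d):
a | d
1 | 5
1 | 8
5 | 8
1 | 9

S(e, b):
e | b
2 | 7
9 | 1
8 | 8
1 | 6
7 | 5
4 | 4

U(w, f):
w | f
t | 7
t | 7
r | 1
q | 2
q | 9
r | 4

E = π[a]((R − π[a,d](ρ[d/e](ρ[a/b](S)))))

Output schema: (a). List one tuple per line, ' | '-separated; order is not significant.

Per-node cardinality:
  R → 4
  S → 6
  ρ[a/b](S) → 6
  ρ[d/e](ρ[a/b](S)) → 6
  π[a,d](ρ[d/e](ρ[a/b](S))) → 6
  (R − π[a,d](ρ[d/e](ρ[a/b](S)))) → 3
  π[a]((R − π[a,d](ρ[d/e](ρ[a/b](S))))) → 3

== RESULT ==
a
1
1
5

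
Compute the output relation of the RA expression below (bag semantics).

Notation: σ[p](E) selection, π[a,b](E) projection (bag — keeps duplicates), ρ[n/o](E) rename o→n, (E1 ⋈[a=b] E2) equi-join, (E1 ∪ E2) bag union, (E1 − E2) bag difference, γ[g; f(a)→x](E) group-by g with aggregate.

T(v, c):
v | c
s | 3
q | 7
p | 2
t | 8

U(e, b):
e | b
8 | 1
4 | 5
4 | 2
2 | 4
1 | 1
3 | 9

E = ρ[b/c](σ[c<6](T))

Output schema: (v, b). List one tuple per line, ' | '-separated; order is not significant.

Stepwise |·|:
  T → 4
  σ[c<6](T) → 2
  ρ[b/c](σ[c<6](T)) → 2

== RESULT ==
v | b
p | 2
s | 3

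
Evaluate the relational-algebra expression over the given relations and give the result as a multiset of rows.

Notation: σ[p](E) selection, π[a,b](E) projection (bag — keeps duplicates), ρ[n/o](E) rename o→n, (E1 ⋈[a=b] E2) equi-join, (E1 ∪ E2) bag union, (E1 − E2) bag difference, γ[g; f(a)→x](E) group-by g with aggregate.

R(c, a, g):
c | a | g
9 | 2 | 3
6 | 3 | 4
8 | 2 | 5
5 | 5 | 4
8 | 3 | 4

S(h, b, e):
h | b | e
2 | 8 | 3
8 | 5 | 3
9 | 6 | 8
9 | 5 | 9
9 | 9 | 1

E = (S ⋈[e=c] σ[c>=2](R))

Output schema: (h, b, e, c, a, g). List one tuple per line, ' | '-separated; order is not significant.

Row counts bottom-up:
  S → 5
  R → 5
  σ[c>=2](R) → 5
  (S ⋈[e=c] σ[c>=2](R)) → 3

== RESULT ==
h | b | e | c | a | g
9 | 5 | 9 | 9 | 2 | 3
9 | 6 | 8 | 8 | 2 | 5
9 | 6 | 8 | 8 | 3 | 4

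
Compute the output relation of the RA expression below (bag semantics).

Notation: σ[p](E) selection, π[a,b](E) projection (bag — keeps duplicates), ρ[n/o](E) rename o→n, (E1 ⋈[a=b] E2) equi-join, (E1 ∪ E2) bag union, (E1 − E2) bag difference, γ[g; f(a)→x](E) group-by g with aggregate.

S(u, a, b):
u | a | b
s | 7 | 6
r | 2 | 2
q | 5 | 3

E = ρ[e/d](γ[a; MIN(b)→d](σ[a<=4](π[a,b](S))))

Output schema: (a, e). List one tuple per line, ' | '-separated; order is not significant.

Per-node cardinality:
  S → 3
  π[a,b](S) → 3
  σ[a<=4](π[a,b](S)) → 1
  γ[a; MIN(b)→d](σ[a<=4](π[a,b](S))) → 1
  ρ[e/d](γ[a; MIN(b)→d](σ[a<=4](π[a,b](S)))) → 1

== RESULT ==
a | e
2 | 2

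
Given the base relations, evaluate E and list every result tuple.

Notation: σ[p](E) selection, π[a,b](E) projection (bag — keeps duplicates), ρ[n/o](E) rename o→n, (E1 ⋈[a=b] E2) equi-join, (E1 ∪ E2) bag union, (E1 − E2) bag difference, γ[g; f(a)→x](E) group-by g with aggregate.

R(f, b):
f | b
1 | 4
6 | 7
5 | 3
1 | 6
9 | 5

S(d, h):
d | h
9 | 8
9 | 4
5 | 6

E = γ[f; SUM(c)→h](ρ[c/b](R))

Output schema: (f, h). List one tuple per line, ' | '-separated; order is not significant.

Stepwise |·|:
  R → 5
  ρ[c/b](R) → 5
  γ[f; SUM(c)→h](ρ[c/b](R)) → 4

== RESULT ==
f | h
1 | 10
5 | 3
6 | 7
9 | 5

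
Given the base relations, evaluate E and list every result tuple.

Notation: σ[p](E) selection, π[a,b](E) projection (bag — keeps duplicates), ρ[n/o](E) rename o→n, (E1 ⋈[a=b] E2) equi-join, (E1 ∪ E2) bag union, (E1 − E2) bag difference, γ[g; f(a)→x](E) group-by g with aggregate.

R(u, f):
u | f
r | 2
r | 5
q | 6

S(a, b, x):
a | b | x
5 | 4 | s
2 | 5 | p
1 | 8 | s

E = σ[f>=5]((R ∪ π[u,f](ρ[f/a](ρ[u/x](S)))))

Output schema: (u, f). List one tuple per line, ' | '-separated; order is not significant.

Subexpression sizes:
  R → 3
  S → 3
  ρ[u/x](S) → 3
  ρ[f/a](ρ[u/x](S)) → 3
  π[u,f](ρ[f/a](ρ[u/x](S))) → 3
  (R ∪ π[u,f](ρ[f/a](ρ[u/x](S)))) → 6
  σ[f>=5]((R ∪ π[u,f](ρ[f/a](ρ[u/x](S))))) → 3

== RESULT ==
u | f
q | 6
r | 5
s | 5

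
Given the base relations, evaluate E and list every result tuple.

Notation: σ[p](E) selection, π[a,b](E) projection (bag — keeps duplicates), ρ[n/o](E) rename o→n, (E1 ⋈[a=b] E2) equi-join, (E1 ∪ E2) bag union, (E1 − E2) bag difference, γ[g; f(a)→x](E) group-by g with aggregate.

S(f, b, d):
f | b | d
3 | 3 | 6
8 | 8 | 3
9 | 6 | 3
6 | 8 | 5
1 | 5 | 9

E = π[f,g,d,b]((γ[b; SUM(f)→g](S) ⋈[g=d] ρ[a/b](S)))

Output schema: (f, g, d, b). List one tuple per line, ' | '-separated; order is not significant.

Subexpression sizes:
  S → 5
  γ[b; SUM(f)→g](S) → 4
  S → 5
  ρ[a/b](S) → 5
  (γ[b; SUM(f)→g](S) ⋈[g=d] ρ[a/b](S)) → 3
  π[f,g,d,b]((γ[b; SUM(f)→g](S) ⋈[g=d] ρ[a/b](S))) → 3

== RESULT ==
f | g | d | b
1 | 9 | 9 | 6
8 | 3 | 3 | 3
9 | 3 | 3 | 3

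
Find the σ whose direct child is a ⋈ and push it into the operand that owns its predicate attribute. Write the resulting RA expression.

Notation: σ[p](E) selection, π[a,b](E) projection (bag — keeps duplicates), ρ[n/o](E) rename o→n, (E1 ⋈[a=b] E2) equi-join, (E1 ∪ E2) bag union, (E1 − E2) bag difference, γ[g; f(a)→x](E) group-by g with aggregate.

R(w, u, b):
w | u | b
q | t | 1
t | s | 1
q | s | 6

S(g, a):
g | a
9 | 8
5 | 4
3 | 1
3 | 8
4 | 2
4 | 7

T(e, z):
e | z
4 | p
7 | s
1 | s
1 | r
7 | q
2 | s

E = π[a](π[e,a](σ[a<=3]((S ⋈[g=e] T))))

σ filters on a, owned by the left side.
E' = π[a](π[e,a]((σ[a<=3](S) ⋈[g=e] T)))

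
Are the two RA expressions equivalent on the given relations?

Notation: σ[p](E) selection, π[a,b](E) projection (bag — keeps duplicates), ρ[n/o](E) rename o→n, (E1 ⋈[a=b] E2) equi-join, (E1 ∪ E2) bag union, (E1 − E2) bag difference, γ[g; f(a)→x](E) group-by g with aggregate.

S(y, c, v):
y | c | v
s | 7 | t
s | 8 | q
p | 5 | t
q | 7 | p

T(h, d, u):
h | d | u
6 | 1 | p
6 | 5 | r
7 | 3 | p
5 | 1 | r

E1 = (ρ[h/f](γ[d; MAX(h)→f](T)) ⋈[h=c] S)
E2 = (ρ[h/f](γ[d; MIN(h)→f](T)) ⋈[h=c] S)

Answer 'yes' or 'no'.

E1 stepwise |·|:
  T → 4
  γ[d; MAX(h)→f](T) → 3
  ρ[h/f](γ[d; MAX(h)→f](T)) → 3
  S → 4
  (ρ[h/f](γ[d; MAX(h)→f](T)) ⋈[h=c] S) → 2
E2 stepwise |·|:
  T → 4
  γ[d; MIN(h)→f](T) → 3
  ρ[h/f](γ[d; MIN(h)→f](T)) → 3
  S → 4
  (ρ[h/f](γ[d; MIN(h)→f](T)) ⋈[h=c] S) → 3

E1 result:
d | h | y | c | v
3 | 7 | q | 7 | p
3 | 7 | s | 7 | t
E2 result:
d | h | y | c | v
1 | 5 | p | 5 | t
3 | 7 | q | 7 | p
3 | 7 | s | 7 | t
Witness: (1, 5, 'p', 5, 't') appears 0× in E1 but 1× in E2.

no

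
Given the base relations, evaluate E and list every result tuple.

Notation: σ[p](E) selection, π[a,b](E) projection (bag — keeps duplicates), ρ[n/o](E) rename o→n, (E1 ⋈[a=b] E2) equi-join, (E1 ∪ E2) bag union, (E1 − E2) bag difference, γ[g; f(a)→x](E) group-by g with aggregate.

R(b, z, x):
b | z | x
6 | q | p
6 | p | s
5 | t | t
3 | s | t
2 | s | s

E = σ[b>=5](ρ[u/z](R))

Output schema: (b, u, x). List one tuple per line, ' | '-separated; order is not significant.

Per-node cardinality:
  R → 5
  ρ[u/z](R) → 5
  σ[b>=5](ρ[u/z](R)) → 3

== RESULT ==
b | u | x
5 | t | t
6 | p | s
6 | q | p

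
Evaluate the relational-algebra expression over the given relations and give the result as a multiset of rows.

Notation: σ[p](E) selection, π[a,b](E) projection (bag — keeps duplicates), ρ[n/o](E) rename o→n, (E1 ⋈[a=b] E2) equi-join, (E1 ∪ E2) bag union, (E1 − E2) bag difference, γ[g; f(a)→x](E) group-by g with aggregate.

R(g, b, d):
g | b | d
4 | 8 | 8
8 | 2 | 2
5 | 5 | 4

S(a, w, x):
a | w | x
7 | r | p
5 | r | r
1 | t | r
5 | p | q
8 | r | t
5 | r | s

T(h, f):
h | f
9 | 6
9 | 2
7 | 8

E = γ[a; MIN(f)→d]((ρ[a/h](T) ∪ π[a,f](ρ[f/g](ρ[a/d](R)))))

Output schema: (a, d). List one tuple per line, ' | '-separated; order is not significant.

Per-node cardinality:
  T → 3
  ρ[a/h](T) → 3
  R → 3
  ρ[a/d](R) → 3
  ρ[f/g](ρ[a/d](R)) → 3
  π[a,f](ρ[f/g](ρ[a/d](R))) → 3
  (ρ[a/h](T) ∪ π[a,f](ρ[f/g](ρ[a/d](R)))) → 6
  γ[a; MIN(f)→d]((ρ[a/h](T) ∪ π[a,f](ρ[f/g](ρ[a/d](R))))) → 5

== RESULT ==
a | d
2 | 8
4 | 5
7 | 8
8 | 4
9 | 2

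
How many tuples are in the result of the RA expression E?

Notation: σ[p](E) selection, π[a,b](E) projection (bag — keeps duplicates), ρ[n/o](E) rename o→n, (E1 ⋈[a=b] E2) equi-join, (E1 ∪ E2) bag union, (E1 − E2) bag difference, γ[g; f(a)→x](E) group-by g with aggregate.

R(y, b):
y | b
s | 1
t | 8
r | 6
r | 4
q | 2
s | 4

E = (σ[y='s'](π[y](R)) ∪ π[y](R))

Stepwise |·|:
  R → 6
  π[y](R) → 6
  σ[y='s'](π[y](R)) → 2
  R → 6
  π[y](R) → 6
  (σ[y='s'](π[y](R)) ∪ π[y](R)) → 8

|E| = 8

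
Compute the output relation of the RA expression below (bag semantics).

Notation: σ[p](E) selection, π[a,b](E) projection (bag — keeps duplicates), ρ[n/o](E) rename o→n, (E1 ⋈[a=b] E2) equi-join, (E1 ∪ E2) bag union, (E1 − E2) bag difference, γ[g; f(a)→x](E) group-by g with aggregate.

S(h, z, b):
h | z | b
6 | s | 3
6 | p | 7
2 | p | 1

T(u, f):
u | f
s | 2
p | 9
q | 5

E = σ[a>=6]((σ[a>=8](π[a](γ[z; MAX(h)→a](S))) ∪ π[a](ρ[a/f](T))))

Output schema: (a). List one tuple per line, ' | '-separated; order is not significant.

Per-node cardinality:
  S → 3
  γ[z; MAX(h)→a](S) → 2
  π[a](γ[z; MAX(h)→a](S)) → 2
  σ[a>=8](π[a](γ[z; MAX(h)→a](S))) → 0
  T → 3
  ρ[a/f](T) → 3
  π[a](ρ[a/f](T)) → 3
  (σ[a>=8](π[a](γ[z; MAX(h)→a](S))) ∪ π[a](ρ[a/f](T))) → 3
  σ[a>=6]((σ[a>=8](π[a](γ[z; MAX(h)→a](S))) ∪ π[a](ρ[a/f](T)))) → 1

== RESULT ==
a
9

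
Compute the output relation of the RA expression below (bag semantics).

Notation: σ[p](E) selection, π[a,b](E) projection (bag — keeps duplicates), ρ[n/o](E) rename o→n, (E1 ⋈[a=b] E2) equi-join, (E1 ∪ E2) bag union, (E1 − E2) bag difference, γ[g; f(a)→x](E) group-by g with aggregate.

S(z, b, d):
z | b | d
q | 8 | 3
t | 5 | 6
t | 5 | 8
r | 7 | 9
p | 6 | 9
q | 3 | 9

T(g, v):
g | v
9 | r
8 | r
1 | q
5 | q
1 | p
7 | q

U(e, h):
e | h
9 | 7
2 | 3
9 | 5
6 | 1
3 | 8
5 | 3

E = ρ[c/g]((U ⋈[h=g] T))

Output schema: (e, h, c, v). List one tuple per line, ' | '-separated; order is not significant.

Stepwise |·|:
  U → 6
  T → 6
  (U ⋈[h=g] T) → 5
  ρ[c/g]((U ⋈[h=g] T)) → 5

== RESULT ==
e | h | c | v
3 | 8 | 8 | r
6 | 1 | 1 | p
6 | 1 | 1 | q
9 | 5 | 5 | q
9 | 7 | 7 | q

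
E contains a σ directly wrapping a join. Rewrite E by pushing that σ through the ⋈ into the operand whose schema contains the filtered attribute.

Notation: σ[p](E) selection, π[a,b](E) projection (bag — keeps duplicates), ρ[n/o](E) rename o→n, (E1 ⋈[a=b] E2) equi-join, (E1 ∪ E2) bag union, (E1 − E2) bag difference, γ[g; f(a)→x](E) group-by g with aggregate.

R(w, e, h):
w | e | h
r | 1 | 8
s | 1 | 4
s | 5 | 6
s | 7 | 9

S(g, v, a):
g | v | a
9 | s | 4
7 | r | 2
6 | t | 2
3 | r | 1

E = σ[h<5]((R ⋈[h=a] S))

σ filters on h, owned by the left side.
E' = (σ[h<5](R) ⋈[h=a] S)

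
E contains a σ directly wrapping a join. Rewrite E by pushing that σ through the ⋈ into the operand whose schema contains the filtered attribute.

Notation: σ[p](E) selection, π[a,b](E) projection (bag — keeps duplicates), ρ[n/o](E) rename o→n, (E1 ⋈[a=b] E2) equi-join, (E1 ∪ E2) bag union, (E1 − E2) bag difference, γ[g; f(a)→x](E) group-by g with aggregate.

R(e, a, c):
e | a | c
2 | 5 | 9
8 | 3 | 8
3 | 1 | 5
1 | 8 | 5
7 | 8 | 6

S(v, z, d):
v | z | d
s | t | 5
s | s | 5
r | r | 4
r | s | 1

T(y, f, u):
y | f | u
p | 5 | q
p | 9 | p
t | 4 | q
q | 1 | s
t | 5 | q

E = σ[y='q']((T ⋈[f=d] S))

σ filters on y, owned by the left side.
E' = (σ[y='q'](T) ⋈[f=d] S)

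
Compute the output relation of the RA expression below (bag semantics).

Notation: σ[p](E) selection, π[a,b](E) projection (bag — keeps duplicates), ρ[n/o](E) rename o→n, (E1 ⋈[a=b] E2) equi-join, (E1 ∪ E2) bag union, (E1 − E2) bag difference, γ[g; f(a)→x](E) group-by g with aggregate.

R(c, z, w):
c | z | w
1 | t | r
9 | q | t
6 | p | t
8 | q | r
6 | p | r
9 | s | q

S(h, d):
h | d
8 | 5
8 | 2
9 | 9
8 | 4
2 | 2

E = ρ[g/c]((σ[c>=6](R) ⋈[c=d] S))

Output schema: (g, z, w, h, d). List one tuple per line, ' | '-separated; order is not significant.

Per-node cardinality:
  R → 6
  σ[c>=6](R) → 5
  S → 5
  (σ[c>=6](R) ⋈[c=d] S) → 2
  ρ[g/c]((σ[c>=6](R) ⋈[c=d] S)) → 2

== RESULT ==
g | z | w | h | d
9 | q | t | 9 | 9
9 | s | q | 9 | 9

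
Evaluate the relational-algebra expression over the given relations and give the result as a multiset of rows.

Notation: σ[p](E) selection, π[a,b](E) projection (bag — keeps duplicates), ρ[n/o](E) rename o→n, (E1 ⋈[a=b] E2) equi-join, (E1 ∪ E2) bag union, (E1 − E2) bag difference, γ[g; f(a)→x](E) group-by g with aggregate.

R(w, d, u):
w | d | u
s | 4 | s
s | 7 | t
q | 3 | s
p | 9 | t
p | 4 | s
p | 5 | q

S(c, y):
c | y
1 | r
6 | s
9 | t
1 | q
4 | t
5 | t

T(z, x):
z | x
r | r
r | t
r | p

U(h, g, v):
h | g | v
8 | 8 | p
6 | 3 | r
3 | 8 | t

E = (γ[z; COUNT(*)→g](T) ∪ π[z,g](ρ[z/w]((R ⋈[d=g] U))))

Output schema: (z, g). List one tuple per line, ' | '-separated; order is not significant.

Per-node cardinality:
  T → 3
  γ[z; COUNT(*)→g](T) → 1
  R → 6
  U → 3
  (R ⋈[d=g] U) → 1
  ρ[z/w]((R ⋈[d=g] U)) → 1
  π[z,g](ρ[z/w]((R ⋈[d=g] U))) → 1
  (γ[z; COUNT(*)→g](T) ∪ π[z,g](ρ[z/w]((R ⋈[d=g] U)))) → 2

== RESULT ==
z | g
q | 3
r | 3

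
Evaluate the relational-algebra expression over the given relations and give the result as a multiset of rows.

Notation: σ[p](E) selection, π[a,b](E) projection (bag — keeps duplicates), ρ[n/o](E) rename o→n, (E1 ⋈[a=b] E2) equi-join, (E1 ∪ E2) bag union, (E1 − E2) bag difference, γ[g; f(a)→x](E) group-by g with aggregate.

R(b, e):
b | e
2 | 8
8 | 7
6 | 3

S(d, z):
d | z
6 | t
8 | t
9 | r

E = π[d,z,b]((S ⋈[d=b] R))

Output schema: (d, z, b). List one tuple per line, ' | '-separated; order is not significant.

Row counts bottom-up:
  S → 3
  R → 3
  (S ⋈[d=b] R) → 2
  π[d,z,b]((S ⋈[d=b] R)) → 2

== RESULT ==
d | z | b
6 | t | 6
8 | t | 8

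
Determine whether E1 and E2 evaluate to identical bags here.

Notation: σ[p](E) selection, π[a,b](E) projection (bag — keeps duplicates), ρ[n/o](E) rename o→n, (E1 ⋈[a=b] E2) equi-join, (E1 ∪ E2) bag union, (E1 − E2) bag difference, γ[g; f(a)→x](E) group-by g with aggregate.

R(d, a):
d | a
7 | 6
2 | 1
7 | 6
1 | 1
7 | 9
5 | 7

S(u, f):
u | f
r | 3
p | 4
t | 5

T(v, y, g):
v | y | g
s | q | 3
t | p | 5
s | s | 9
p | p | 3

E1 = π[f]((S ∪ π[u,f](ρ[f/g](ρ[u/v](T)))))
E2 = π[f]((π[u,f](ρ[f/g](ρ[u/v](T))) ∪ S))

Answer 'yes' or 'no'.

E1 subexpression sizes:
  S → 3
  T → 4
  ρ[u/v](T) → 4
  ρ[f/g](ρ[u/v](T)) → 4
  π[u,f](ρ[f/g](ρ[u/v](T))) → 4
  (S ∪ π[u,f](ρ[f/g](ρ[u/v](T)))) → 7
  π[f]((S ∪ π[u,f](ρ[f/g](ρ[u/v](T))))) → 7
E2 subexpression sizes:
  T → 4
  ρ[u/v](T) → 4
  ρ[f/g](ρ[u/v](T)) → 4
  π[u,f](ρ[f/g](ρ[u/v](T))) → 4
  S → 3
  (π[u,f](ρ[f/g](ρ[u/v](T))) ∪ S) → 7
  π[f]((π[u,f](ρ[f/g](ρ[u/v](T))) ∪ S)) → 7

E1 and E2 produce the same multiset:
f
3
3
3
4
5
5
9

yes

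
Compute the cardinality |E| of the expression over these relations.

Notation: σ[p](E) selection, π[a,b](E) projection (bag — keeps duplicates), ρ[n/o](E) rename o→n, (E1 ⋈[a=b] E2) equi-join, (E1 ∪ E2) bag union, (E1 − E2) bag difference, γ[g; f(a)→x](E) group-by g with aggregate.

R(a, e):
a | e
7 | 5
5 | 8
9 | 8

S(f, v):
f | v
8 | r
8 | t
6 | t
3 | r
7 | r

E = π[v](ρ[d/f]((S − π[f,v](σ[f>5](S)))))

Stepwise |·|:
  S → 5
  S → 5
  σ[f>5](S) → 4
  π[f,v](σ[f>5](S)) → 4
  (S − π[f,v](σ[f>5](S))) → 1
  ρ[d/f]((S − π[f,v](σ[f>5](S)))) → 1
  π[v](ρ[d/f]((S − π[f,v](σ[f>5](S))))) → 1

|E| = 1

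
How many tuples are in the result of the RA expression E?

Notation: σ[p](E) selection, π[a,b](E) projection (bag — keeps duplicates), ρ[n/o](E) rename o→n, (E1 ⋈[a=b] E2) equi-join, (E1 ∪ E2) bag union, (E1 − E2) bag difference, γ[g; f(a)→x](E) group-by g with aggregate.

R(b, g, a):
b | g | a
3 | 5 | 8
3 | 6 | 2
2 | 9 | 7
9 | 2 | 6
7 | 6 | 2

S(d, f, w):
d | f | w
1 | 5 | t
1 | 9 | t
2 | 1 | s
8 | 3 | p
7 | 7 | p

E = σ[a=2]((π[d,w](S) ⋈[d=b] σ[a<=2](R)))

Per-node cardinality:
  S → 5
  π[d,w](S) → 5
  R → 5
  σ[a<=2](R) → 2
  (π[d,w](S) ⋈[d=b] σ[a<=2](R)) → 1
  σ[a=2]((π[d,w](S) ⋈[d=b] σ[a<=2](R))) → 1

|E| = 1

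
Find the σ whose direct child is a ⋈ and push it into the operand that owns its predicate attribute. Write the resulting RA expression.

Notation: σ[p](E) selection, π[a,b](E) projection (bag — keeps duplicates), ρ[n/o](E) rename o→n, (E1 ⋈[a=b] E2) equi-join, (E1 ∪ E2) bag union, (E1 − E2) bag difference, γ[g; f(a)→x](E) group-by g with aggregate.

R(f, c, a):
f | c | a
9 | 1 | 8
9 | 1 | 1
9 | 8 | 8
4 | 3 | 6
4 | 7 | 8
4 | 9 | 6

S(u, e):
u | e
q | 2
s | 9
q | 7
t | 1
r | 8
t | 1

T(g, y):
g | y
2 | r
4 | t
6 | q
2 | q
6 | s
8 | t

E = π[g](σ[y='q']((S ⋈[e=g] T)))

σ filters on y, owned by the right side.
E' = π[g]((S ⋈[e=g] σ[y='q'](T)))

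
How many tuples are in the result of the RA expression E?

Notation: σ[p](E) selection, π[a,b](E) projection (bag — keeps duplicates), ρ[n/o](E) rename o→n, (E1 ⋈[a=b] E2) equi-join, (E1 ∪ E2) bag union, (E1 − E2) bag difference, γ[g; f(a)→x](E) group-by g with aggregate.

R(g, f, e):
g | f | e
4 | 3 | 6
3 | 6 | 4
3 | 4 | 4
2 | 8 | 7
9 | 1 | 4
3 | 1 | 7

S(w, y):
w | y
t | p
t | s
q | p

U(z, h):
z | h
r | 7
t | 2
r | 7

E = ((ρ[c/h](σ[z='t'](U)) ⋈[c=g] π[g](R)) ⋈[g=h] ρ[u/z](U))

Per-node cardinality:
  U → 3
  σ[z='t'](U) → 1
  ρ[c/h](σ[z='t'](U)) → 1
  R → 6
  π[g](R) → 6
  (ρ[c/h](σ[z='t'](U)) ⋈[c=g] π[g](R)) → 1
  U → 3
  ρ[u/z](U) → 3
  ((ρ[c/h](σ[z='t'](U)) ⋈[c=g] π[g](R)) ⋈[g=h] ρ[u/z](U)) → 1

|E| = 1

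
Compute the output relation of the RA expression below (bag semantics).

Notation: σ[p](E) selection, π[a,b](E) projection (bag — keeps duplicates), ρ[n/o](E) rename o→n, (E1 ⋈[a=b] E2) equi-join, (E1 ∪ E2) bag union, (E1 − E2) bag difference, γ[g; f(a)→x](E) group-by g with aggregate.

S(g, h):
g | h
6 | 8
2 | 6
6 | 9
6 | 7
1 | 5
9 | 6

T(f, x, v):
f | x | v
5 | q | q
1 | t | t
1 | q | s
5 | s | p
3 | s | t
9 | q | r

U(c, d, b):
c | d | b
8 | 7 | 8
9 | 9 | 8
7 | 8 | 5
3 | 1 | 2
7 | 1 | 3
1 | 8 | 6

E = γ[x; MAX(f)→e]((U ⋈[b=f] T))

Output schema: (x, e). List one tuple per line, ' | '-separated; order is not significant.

Stepwise |·|:
  U → 6
  T → 6
  (U ⋈[b=f] T) → 3
  γ[x; MAX(f)→e]((U ⋈[b=f] T)) → 2

== RESULT ==
x | e
q | 5
s | 5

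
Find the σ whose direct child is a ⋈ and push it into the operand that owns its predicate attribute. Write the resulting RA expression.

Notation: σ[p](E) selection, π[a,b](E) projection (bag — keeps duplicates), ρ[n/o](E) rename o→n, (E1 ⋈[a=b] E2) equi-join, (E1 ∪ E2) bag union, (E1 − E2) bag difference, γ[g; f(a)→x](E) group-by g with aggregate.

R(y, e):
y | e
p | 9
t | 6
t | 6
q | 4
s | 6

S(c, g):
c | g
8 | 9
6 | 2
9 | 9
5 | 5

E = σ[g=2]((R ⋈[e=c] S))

σ filters on g, owned by the right side.
E' = (R ⋈[e=c] σ[g=2](S))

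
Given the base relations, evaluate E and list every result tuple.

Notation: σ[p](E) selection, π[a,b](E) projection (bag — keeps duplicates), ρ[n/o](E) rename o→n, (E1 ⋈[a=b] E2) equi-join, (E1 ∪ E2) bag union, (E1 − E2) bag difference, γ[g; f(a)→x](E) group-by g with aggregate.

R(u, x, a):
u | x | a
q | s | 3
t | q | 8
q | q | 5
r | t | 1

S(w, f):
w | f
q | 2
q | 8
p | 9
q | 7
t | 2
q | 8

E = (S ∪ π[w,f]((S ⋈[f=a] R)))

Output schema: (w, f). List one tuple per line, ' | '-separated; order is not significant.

Stepwise |·|:
  S → 6
  S → 6
  R → 4
  (S ⋈[f=a] R) → 2
  π[w,f]((S ⋈[f=a] R)) → 2
  (S ∪ π[w,f]((S ⋈[f=a] R))) → 8

== RESULT ==
w | f
p | 9
q | 2
q | 7
q | 8
q | 8
q | 8
q | 8
t | 2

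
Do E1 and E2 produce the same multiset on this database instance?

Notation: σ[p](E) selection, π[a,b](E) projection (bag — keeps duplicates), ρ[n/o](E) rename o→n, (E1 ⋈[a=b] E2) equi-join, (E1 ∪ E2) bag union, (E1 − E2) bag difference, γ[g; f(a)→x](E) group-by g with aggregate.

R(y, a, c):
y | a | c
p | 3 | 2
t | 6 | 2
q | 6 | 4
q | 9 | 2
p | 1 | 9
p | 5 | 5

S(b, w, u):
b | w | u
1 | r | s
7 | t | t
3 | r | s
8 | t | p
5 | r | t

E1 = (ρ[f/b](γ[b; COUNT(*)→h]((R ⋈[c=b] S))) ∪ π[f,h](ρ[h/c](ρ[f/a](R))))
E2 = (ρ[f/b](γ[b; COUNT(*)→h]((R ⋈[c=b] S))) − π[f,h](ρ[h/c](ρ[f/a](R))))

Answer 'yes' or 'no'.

E1 subexpression sizes:
  R → 6
  S → 5
  (R ⋈[c=b] S) → 1
  γ[b; COUNT(*)→h]((R ⋈[c=b] S)) → 1
  ρ[f/b](γ[b; COUNT(*)→h]((R ⋈[c=b] S))) → 1
  R → 6
  ρ[f/a](R) → 6
  ρ[h/c](ρ[f/a](R)) → 6
  π[f,h](ρ[h/c](ρ[f/a](R))) → 6
  (ρ[f/b](γ[b; COUNT(*)→h]((R ⋈[c=b] S))) ∪ π[f,h](ρ[h/c](ρ[f/a](R)))) → 7
E2 subexpression sizes:
  R → 6
  S → 5
  (R ⋈[c=b] S) → 1
  γ[b; COUNT(*)→h]((R ⋈[c=b] S)) → 1
  ρ[f/b](γ[b; COUNT(*)→h]((R ⋈[c=b] S))) → 1
  R → 6
  ρ[f/a](R) → 6
  ρ[h/c](ρ[f/a](R)) → 6
  π[f,h](ρ[h/c](ρ[f/a](R))) → 6
  (ρ[f/b](γ[b; COUNT(*)→h]((R ⋈[c=b] S))) − π[f,h](ρ[h/c](ρ[f/a](R)))) → 1

E1 result:
f | h
1 | 9
3 | 2
5 | 1
5 | 5
6 | 2
6 | 4
9 | 2
E2 result:
f | h
5 | 1
Witness: (6, 2) appears 1× in E1 but 0× in E2.

no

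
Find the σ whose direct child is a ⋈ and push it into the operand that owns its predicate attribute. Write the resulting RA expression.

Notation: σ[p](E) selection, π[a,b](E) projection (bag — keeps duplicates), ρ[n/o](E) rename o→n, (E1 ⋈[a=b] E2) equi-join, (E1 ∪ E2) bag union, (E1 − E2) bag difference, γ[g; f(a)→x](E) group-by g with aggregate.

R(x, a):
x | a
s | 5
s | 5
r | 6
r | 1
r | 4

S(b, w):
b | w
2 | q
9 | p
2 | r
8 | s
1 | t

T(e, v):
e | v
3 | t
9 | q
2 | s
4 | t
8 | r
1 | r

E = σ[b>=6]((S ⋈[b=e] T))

σ filters on b, owned by the left side.
E' = (σ[b>=6](S) ⋈[b=e] T)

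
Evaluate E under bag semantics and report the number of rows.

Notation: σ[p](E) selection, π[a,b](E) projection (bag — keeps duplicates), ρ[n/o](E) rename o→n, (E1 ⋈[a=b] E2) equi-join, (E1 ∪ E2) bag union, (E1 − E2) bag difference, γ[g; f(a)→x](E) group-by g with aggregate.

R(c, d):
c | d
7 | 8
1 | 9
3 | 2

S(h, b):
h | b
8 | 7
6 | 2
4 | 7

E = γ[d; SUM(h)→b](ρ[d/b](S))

Subexpression sizes:
  S → 3
  ρ[d/b](S) → 3
  γ[d; SUM(h)→b](ρ[d/b](S)) → 2

|E| = 2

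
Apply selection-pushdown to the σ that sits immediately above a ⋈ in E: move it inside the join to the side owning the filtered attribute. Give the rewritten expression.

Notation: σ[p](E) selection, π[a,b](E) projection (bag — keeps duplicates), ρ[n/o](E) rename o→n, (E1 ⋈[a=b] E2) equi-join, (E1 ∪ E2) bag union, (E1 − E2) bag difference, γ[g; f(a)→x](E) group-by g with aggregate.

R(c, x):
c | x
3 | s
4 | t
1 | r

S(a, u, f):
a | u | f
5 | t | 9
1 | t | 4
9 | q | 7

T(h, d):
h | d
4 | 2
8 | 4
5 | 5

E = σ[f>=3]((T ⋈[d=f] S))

σ filters on f, owned by the right side.
E' = (T ⋈[d=f] σ[f>=3](S))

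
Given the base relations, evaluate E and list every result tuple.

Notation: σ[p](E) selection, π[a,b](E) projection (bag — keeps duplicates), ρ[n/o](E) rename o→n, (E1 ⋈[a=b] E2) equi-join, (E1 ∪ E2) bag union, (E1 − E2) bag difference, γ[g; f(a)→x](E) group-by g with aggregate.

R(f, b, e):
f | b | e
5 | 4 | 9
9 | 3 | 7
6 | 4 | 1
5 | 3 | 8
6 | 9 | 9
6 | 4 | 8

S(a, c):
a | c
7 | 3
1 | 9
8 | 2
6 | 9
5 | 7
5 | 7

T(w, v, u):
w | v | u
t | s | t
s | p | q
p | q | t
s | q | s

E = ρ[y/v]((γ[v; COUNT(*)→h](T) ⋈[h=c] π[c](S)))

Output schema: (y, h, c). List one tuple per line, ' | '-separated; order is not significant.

Stepwise |·|:
  T → 4
  γ[v; COUNT(*)→h](T) → 3
  S → 6
  π[c](S) → 6
  (γ[v; COUNT(*)→h](T) ⋈[h=c] π[c](S)) → 1
  ρ[y/v]((γ[v; COUNT(*)→h](T) ⋈[h=c] π[c](S))) → 1

== RESULT ==
y | h | c
q | 2 | 2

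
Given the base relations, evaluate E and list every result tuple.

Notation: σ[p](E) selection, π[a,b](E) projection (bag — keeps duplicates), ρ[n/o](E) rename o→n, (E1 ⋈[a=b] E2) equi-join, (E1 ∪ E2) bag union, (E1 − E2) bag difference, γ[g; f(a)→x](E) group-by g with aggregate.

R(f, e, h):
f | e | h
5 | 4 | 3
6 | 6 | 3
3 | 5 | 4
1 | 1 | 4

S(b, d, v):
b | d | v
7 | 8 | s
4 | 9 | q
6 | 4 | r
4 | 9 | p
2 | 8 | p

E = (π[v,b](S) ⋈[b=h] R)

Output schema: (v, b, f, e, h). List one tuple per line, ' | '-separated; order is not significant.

Row counts bottom-up:
  S → 5
  π[v,b](S) → 5
  R → 4
  (π[v,b](S) ⋈[b=h] R) → 4

== RESULT ==
v | b | f | e | h
p | 4 | 1 | 1 | 4
p | 4 | 3 | 5 | 4
q | 4 | 1 | 1 | 4
q | 4 | 3 | 5 | 4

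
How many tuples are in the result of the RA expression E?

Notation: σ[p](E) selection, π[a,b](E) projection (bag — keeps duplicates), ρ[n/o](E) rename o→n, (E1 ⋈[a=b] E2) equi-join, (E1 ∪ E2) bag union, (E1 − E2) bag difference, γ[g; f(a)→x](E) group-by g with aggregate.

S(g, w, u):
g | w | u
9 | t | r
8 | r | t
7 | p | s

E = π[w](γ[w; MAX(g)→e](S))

Subexpression sizes:
  S → 3
  γ[w; MAX(g)→e](S) → 3
  π[w](γ[w; MAX(g)→e](S)) → 3

|E| = 3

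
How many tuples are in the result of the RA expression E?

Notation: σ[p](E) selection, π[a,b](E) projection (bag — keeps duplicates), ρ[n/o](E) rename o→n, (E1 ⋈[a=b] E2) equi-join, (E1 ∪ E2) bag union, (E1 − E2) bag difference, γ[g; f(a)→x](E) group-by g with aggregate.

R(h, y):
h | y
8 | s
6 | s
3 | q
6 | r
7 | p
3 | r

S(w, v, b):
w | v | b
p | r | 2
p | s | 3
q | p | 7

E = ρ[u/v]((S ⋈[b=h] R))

Row counts bottom-up:
  S → 3
  R → 6
  (S ⋈[b=h] R) → 3
  ρ[u/v]((S ⋈[b=h] R)) → 3

|E| = 3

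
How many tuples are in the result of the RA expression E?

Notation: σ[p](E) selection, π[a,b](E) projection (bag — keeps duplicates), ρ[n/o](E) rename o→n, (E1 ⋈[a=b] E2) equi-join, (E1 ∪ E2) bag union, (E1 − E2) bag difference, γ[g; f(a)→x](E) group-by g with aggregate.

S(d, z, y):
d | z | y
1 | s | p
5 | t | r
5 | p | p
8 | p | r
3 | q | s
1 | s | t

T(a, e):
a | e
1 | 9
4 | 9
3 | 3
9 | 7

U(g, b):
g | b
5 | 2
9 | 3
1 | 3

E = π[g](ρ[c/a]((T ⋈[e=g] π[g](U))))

Subexpression sizes:
  T → 4
  U → 3
  π[g](U) → 3
  (T ⋈[e=g] π[g](U)) → 2
  ρ[c/a]((T ⋈[e=g] π[g](U))) → 2
  π[g](ρ[c/a]((T ⋈[e=g] π[g](U)))) → 2

|E| = 2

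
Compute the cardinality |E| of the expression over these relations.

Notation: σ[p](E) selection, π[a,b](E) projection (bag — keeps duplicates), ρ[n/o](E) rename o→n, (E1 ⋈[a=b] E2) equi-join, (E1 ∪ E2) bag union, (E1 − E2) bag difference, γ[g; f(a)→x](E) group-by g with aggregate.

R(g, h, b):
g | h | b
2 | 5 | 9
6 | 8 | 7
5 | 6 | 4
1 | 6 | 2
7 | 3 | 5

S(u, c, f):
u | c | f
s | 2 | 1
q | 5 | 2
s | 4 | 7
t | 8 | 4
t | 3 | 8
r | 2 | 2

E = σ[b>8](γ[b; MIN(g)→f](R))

Per-node cardinality:
  R → 5
  γ[b; MIN(g)→f](R) → 5
  σ[b>8](γ[b; MIN(g)→f](R)) → 1

|E| = 1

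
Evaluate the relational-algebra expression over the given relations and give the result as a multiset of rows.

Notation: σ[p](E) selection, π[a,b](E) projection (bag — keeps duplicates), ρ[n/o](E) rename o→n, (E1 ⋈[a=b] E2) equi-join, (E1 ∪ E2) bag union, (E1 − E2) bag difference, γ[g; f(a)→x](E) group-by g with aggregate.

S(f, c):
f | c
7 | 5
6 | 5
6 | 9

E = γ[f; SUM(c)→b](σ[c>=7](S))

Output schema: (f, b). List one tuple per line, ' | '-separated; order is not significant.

Subexpression sizes:
  S → 3
  σ[c>=7](S) → 1
  γ[f; SUM(c)→b](σ[c>=7](S)) → 1

== RESULT ==
f | b
6 | 9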